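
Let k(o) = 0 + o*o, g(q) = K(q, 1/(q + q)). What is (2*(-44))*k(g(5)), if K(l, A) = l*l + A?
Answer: -1386022/25 ≈ -55441.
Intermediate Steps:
K(l, A) = A + l**2 (K(l, A) = l**2 + A = A + l**2)
g(q) = q**2 + 1/(2*q) (g(q) = 1/(q + q) + q**2 = 1/(2*q) + q**2 = q**2 + 1/(2*q))
k(o) = o**2 (k(o) = 0 + o**2 = o**2)
(2*(-44))*k(g(5)) = (2*(-44))*((1/2 + 5**3)/5)**2 = -88*(1/2 + 125)**2/25 = -88*((1/5)*(251/2))**2 = -88*(251/10)**2 = -88*63001/100 = -1386022/25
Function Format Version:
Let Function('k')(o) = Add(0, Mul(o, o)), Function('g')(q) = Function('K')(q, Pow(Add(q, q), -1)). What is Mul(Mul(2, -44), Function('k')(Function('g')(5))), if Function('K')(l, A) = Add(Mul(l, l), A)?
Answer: Rational(-1386022, 25) ≈ -55441.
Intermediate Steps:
Function('K')(l, A) = Add(A, Pow(l, 2)) (Function('K')(l, A) = Add(Pow(l, 2), A) = Add(A, Pow(l, 2)))
Function('g')(q) = Add(Pow(q, 2), Mul(Rational(1, 2), Pow(q, -1))) (Function('g')(q) = Add(Pow(Add(q, q), -1), Pow(q, 2)) = Add(Pow(Mul(2, q), -1), Pow(q, 2)) = Add(Mul(Rational(1, 2), Pow(q, -1)), Pow(q, 2)) = Add(Pow(q, 2), Mul(Rational(1, 2), Pow(q, -1))))
Function('k')(o) = Pow(o, 2) (Function('k')(o) = Add(0, Pow(o, 2)) = Pow(o, 2))
Mul(Mul(2, -44), Function('k')(Function('g')(5))) = Mul(Mul(2, -44), Pow(Mul(Pow(5, -1), Add(Rational(1, 2), Pow(5, 3))), 2)) = Mul(-88, Pow(Mul(Rational(1, 5), Add(Rational(1, 2), 125)), 2)) = Mul(-88, Pow(Mul(Rational(1, 5), Rational(251, 2)), 2)) = Mul(-88, Pow(Rational(251, 10), 2)) = Mul(-88, Rational(63001, 100)) = Rational(-1386022, 25)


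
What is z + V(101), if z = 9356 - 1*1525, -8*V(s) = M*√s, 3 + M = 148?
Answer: 7831 - 145*√101/8 ≈ 7648.8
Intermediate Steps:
M = 145 (M = -3 + 148 = 145)
V(s) = -145*√s/8
z = 7831 (z = 9356 - 1525 = 7831)
z + V(101) = 7831 - 145*√101/8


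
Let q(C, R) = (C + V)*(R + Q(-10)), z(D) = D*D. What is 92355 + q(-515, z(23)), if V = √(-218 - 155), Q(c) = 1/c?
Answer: -360057/2 + 5289*I*√373/10 ≈ -1.8003e+5 + 10215.0*I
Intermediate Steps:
z(D) = D²
V = I*√373 (V = √(-373) = I*√373 ≈ 19.313*I)
q(C, R) = (-⅒ + R)*(C + I*√373) (q(C, R) = (C + I*√373)*(R + 1/(-10)) = (C + I*√373)*(R - ⅒) = (C + I*√373)*(-⅒ + R) = (-⅒ + R)*(C + I*√373))
92355 + q(-515, z(23)) = 92355 + (-⅒*(-515) - 515*23² - I*√373/10 + I*23²*√373) = 92355 + (103/2 - 515*529 - I*√373/10 + I*529*√373) = 92355 + (103/2 - 272435 - I*√373/10 + 529*I*√373) = 92355 + (-544767/2 + 5289*I*√373/10) = -360057/2 + 5289*I*√373/10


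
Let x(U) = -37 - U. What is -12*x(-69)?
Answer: -384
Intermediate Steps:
-12*x(-69) = -12*(-37 - 1*(-69)) = -12*(-37 + 69) = -12*32 = -384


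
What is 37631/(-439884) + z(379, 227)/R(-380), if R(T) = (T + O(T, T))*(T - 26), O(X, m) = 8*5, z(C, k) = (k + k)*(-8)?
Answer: -849030241/7590198420 ≈ -0.11186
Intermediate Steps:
z(C, k) = -16*k (z(C, k) = (2*k)*(-8) = -16*k)
O(X, m) = 40
R(T) = (-26 + T)*(40 + T) (R(T) = (T + 40)*(T - 26) = (40 + T)*(-26 + T) = (-26 + T)*(40 + T))
37631/(-439884) + z(379, 227)/R(-380) = 37631/(-439884) + (-16*227)/(-1040 + (-380)² + 14*(-380)) = 37631*(-1/439884) - 3632/(-1040 + 144400 - 5320) = -37631/439884 - 3632/138040 = -37631/439884 - 3632*1/138040 = -37631/439884 - 454/17255 = -849030241/7590198420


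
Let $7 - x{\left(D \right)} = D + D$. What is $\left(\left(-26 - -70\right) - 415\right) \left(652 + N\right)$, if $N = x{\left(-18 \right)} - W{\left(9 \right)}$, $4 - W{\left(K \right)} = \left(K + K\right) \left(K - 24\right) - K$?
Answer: $-152852$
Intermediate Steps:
$W{\left(K \right)} = 4 + K - 2 K \left(-24 + K\right)$ ($W{\left(K \right)} = 4 - \left(\left(K + K\right) \left(K - 24\right) - K\right) = 4 - \left(2 K \left(-24 + K\right) - K\right) = 4 - \left(- K + 2 K \left(-24 + K\right)\right) = 4 + K - 2 K \left(-24 + K\right)$)
$x{\left(D \right)} = 7 - 2 D$ ($x{\left(D \right)} = 7 - \left(D + D\right) = 7 - 2 D$)
$N = -240$ ($N = \left(7 - -36\right) - \left(4 - 2 \cdot 9^{2} + 49 \cdot 9\right) = \left(7 + 36\right) - \left(4 - 162 + 441\right) = 43 - \left(4 - 162 + 441\right) = 43 - 283 = -240$)
$\left(\left(-26 - -70\right) - 415\right) \left(652 + N\right) = \left(\left(-26 - -70\right) - 415\right) \left(652 - 240\right) = \left(\left(-26 + 70\right) - 415\right) 412 = \left(44 - 415\right) 412 = \left(-371\right) 412 = -152852$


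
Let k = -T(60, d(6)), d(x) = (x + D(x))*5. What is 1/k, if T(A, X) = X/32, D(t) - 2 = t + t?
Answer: -8/25 ≈ -0.32000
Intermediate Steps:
D(t) = 2 + 2*t (D(t) = 2 + (t + t) = 2 + 2*t)
d(x) = 10 + 15*x (d(x) = (x + (2 + 2*x))*5 = (2 + 3*x)*5 = 10 + 15*x)
T(A, X) = X/32 (T(A, X) = X*(1/32) = X/32)
k = -25/8 (k = -(10 + 15*6)/32 = -(10 + 90)/32 = -100/32 = -1*25/8 = -25/8 ≈ -3.1250)
1/k = 1/(-25/8) = -8/25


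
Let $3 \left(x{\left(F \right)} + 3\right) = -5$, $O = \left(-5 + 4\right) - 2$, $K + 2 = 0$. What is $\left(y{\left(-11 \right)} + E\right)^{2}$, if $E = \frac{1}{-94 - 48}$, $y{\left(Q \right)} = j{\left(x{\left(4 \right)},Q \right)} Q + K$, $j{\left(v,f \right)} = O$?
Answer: $\frac{19368801}{20164} \approx 960.56$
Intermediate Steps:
$K = -2$ ($K = -2 + 0 = -2$)
$O = -3$ ($O = -1 - 2 = -3$)
$x{\left(F \right)} = - \frac{14}{3}$ ($x{\left(F \right)} = -3 + \frac{1}{3} \left(-5\right) = -3 - \frac{5}{3} = - \frac{14}{3}$)
$j{\left(v,f \right)} = -3$
$y{\left(Q \right)} = -2 - 3 Q$ ($y{\left(Q \right)} = - 3 Q - 2 = -2 - 3 Q$)
$E = - \frac{1}{142}$ ($E = \frac{1}{-142} = - \frac{1}{142} \approx -0.0070423$)
$\left(y{\left(-11 \right)} + E\right)^{2} = \left(\left(-2 - -33\right) - \frac{1}{142}\right)^{2} = \left(\left(-2 + 33\right) - \frac{1}{142}\right)^{2} = \left(31 - \frac{1}{142}\right)^{2} = \left(\frac{4401}{142}\right)^{2} = \frac{19368801}{20164}$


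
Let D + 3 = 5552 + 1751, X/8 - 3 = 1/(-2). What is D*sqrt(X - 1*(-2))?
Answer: 7300*sqrt(22) ≈ 34240.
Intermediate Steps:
X = 20 (X = 24 + 8/(-2) = 24 + 8*(-1/2) = 24 - 4 = 20)
D = 7300 (D = -3 + (5552 + 1751) = -3 + 7303 = 7300)
D*sqrt(X - 1*(-2)) = 7300*sqrt(20 - 1*(-2)) = 7300*sqrt(20 + 2) = 7300*sqrt(22)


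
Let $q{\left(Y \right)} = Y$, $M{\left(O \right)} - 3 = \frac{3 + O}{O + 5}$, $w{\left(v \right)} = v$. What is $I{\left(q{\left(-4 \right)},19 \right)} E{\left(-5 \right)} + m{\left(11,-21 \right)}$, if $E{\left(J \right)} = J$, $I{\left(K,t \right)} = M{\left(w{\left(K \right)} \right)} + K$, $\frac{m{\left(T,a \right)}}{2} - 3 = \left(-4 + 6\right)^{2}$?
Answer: $24$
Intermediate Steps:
$m{\left(T,a \right)} = 14$ ($m{\left(T,a \right)} = 6 + 2 \left(-4 + 6\right)^{2} = 6 + 2 \cdot 2^{2} = 6 + 2 \cdot 4 = 6 + 8 = 14$)
$M{\left(O \right)} = 3 + \frac{3 + O}{5 + O}$ ($M{\left(O \right)} = 3 + \frac{3 + O}{O + 5} = 3 + \frac{3 + O}{5 + O}$)
$I{\left(K,t \right)} = K + \frac{2 \left(9 + 2 K\right)}{5 + K}$ ($I{\left(K,t \right)} = \frac{2 \left(9 + 2 K\right)}{5 + K} + K = K + \frac{2 \left(9 + 2 K\right)}{5 + K}$)
$I{\left(q{\left(-4 \right)},19 \right)} E{\left(-5 \right)} + m{\left(11,-21 \right)} = \frac{18 + \left(-4\right)^{2} + 9 \left(-4\right)}{5 - 4} \left(-5\right) + 14 = \frac{18 + 16 - 36}{1} \left(-5\right) + 14 = 1 \left(-2\right) \left(-5\right) + 14 = \left(-2\right) \left(-5\right) + 14 = 10 + 14 = 24$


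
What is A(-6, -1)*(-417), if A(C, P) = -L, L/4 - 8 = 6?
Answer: 23352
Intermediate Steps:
L = 56 (L = 32 + 4*6 = 32 + 24 = 56)
A(C, P) = -56 (A(C, P) = -1*56 = -56)
A(-6, -1)*(-417) = -56*(-417) = 23352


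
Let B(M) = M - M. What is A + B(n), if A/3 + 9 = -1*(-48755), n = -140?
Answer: 146238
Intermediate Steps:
B(M) = 0
A = 146238 (A = -27 + 3*(-1*(-48755)) = -27 + 3*48755 = -27 + 146265 = 146238)
A + B(n) = 146238 + 0 = 146238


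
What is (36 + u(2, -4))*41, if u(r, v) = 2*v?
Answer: 1148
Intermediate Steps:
(36 + u(2, -4))*41 = (36 + 2*(-4))*41 = (36 - 8)*41 = 28*41 = 1148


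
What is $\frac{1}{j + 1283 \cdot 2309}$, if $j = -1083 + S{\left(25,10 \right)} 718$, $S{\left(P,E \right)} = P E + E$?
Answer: $\frac{1}{3148044} \approx 3.1766 \cdot 10^{-7}$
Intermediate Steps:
$S{\left(P,E \right)} = E + E P$ ($S{\left(P,E \right)} = E P + E = E + E P$)
$j = 185597$ ($j = -1083 + 10 \left(1 + 25\right) 718 = -1083 + 10 \cdot 26 \cdot 718 = -1083 + 260 \cdot 718 = -1083 + 186680 = 185597$)
$\frac{1}{j + 1283 \cdot 2309} = \frac{1}{185597 + 1283 \cdot 2309} = \frac{1}{185597 + 2962447} = \frac{1}{3148044}$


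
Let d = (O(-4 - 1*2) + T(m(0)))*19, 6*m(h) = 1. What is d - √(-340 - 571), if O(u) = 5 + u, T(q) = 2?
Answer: 19 - I*√911 ≈ 19.0 - 30.183*I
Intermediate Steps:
m(h) = ⅙ (m(h) = (⅙)*1 = ⅙)
d = 19 (d = ((5 + (-4 - 1*2)) + 2)*19 = ((5 + (-4 - 2)) + 2)*19 = ((5 - 6) + 2)*19 = (-1 + 2)*19 = 1*19 = 19)
d - √(-340 - 571) = 19 - √(-340 - 571) = 19 - √(-911) = 19 - I*√911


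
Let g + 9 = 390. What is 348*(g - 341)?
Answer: 13920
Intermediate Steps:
g = 381 (g = -9 + 390 = 381)
348*(g - 341) = 348*(381 - 341) = 348*40 = 13920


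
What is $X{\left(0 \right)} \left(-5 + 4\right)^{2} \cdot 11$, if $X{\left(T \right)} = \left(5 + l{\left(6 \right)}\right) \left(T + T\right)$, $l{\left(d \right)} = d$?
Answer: $0$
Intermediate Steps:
$X{\left(T \right)} = 22 T$ ($X{\left(T \right)} = \left(5 + 6\right) \left(T + T\right) = 11 \cdot 2 T = 22 T$)
$X{\left(0 \right)} \left(-5 + 4\right)^{2} \cdot 11 = 22 \cdot 0 \left(-5 + 4\right)^{2} \cdot 11 = 0 \left(-1\right)^{2} \cdot 11 = 0 \cdot 1 \cdot 11 = 0 \cdot 11 = 0$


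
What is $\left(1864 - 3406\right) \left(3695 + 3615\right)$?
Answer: $-11272020$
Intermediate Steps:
$\left(1864 - 3406\right) \left(3695 + 3615\right) = \left(-1542\right) 7310 = -11272020$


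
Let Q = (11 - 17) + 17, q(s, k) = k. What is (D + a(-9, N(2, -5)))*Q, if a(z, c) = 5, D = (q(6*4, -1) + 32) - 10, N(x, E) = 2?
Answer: 286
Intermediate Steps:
Q = 11 (Q = -6 + 17 = 11)
D = 21 (D = (-1 + 32) - 10 = 31 - 10 = 21)
(D + a(-9, N(2, -5)))*Q = (21 + 5)*11 = 26*11 = 286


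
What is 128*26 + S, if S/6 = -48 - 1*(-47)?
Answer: 3322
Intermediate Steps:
S = -6 (S = 6*(-48 - 1*(-47)) = 6*(-48 + 47) = 6*(-1) = -6)
128*26 + S = 128*26 - 6 = 3328 - 6 = 3322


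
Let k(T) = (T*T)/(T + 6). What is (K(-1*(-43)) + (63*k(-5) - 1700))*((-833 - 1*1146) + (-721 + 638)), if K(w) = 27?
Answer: 202076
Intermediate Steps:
k(T) = T**2/(6 + T)
(K(-1*(-43)) + (63*k(-5) - 1700))*((-833 - 1*1146) + (-721 + 638)) = (27 + (63*((-5)**2/(6 - 5)) - 1700))*((-833 - 1*1146) + (-721 + 638)) = (27 + (63*(25/1) - 1700))*((-833 - 1146) - 83) = (27 + (63*(25*1) - 1700))*(-1979 - 83) = (27 + (63*25 - 1700))*(-2062) = (27 + (1575 - 1700))*(-2062) = (27 - 125)*(-2062) = -98*(-2062) = 202076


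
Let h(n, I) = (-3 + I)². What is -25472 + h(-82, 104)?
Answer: -15271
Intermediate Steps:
-25472 + h(-82, 104) = -25472 + (-3 + 104)² = -25472 + 101² = -25472 + 10201 = -15271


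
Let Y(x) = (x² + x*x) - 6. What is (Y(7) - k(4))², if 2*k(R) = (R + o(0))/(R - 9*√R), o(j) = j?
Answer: 416025/49 ≈ 8490.3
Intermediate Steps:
Y(x) = -6 + 2*x² (Y(x) = (x² + x²) - 6 = 2*x² - 6 = -6 + 2*x²)
k(R) = R/(2*(R - 9*√R)) (k(R) = ((R + 0)/(R - 9*√R))/2 = (R/(R - 9*√R))/2 = R/(2*(R - 9*√R)))
(Y(7) - k(4))² = ((-6 + 2*7²) - 4/(2*(4 - 9*√4)))² = ((-6 + 2*49) - 4/(2*(4 - 9*2)))² = ((-6 + 98) - 4/(2*(4 - 18)))² = (92 - 4/(2*(-14)))² = (92 - 4*(-1)/(2*14))² = (92 - 1*(-⅐))² = (92 + ⅐)² = (645/7)² = 416025/49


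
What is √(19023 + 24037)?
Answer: 2*√10765 ≈ 207.51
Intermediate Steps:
√(19023 + 24037) = √43060 = 2*√10765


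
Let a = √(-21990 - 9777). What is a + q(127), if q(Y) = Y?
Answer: 127 + I*√31767 ≈ 127.0 + 178.23*I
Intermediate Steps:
a = I*√31767 (a = √(-31767) = I*√31767 ≈ 178.23*I)
a + q(127) = I*√31767 + 127 = 127 + I*√31767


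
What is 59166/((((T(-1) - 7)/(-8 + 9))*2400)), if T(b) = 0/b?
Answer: -9861/2800 ≈ -3.5218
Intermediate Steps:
T(b) = 0
59166/((((T(-1) - 7)/(-8 + 9))*2400)) = 59166/((((0 - 7)/(-8 + 9))*2400)) = 59166/((-7/1*2400)) = 59166/((-7*1*2400)) = 59166/((-7*2400)) = 59166/(-16800) = 59166*(-1/16800) = -9861/2800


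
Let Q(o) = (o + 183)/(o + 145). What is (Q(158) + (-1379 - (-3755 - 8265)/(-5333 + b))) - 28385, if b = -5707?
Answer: -553133495/18584 ≈ -29764.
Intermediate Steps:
Q(o) = (183 + o)/(145 + o)
(Q(158) + (-1379 - (-3755 - 8265)/(-5333 + b))) - 28385 = ((183 + 158)/(145 + 158) + (-1379 - (-3755 - 8265)/(-5333 - 5707))) - 28385 = (341/303 + (-1379 - (-12020)/(-11040))) - 28385 = ((1/303)*341 + (-1379 - (-12020)*(-1)/11040)) - 28385 = (341/303 + (-1379 - 1*601/552)) - 28385 = (341/303 + (-1379 - 601/552)) - 28385 = (341/303 - 761809/552) - 28385 = -25626655/18584 - 28385 = -553133495/18584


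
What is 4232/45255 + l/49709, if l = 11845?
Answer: 746413963/2249580795 ≈ 0.33180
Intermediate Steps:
4232/45255 + l/49709 = 4232/45255 + 11845/49709 = 746413963/2249580795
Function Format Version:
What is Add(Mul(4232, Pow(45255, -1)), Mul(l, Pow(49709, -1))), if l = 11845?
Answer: Rational(746413963, 2249580795) ≈ 0.33180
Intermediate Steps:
Add(Mul(4232, Pow(45255, -1)), Mul(l, Pow(49709, -1))) = Add(Mul(4232, Pow(45255, -1)), Mul(11845, Pow(49709, -1))) = Add(Mul(4232, Rational(1, 45255)), Mul(11845, Rational(1, 49709))) = Add(Rational(4232, 45255), Rational(11845, 49709)) = Rational(746413963, 2249580795)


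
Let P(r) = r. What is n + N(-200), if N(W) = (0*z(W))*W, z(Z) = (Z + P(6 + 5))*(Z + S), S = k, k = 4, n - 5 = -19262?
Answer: -19257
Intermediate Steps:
n = -19257 (n = 5 - 19262 = -19257)
S = 4
z(Z) = (4 + Z)*(11 + Z) (z(Z) = (Z + (6 + 5))*(Z + 4) = (Z + 11)*(4 + Z) = (11 + Z)*(4 + Z) = (4 + Z)*(11 + Z))
N(W) = 0 (N(W) = (0*(44 + W**2 + 15*W))*W = 0*W = 0)
n + N(-200) = -19257 + 0 = -19257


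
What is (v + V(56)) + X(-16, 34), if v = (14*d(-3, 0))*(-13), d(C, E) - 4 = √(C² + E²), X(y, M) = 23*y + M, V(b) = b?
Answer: -1552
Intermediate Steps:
X(y, M) = M + 23*y
d(C, E) = 4 + √(C² + E²)
v = -1274 (v = (14*(4 + √((-3)² + 0²)))*(-13) = (14*(4 + √(9 + 0)))*(-13) = (14*(4 + √9))*(-13) = (14*(4 + 3))*(-13) = (14*7)*(-13) = 98*(-13) = -1274)
(v + V(56)) + X(-16, 34) = (-1274 + 56) + (34 + 23*(-16)) = -1218 + (34 - 368) = -1218 - 334 = -1552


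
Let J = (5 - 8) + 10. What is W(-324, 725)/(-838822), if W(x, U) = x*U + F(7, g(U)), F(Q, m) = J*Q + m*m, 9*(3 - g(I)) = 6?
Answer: 1056805/3774699 ≈ 0.27997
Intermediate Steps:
J = 7 (J = -3 + 10 = 7)
g(I) = 7/3 (g(I) = 3 - ⅑*6 = 3 - ⅔ = 7/3)
F(Q, m) = m² + 7*Q (F(Q, m) = 7*Q + m*m = 7*Q + m² = m² + 7*Q)
W(x, U) = 490/9 + U*x (W(x, U) = x*U + ((7/3)² + 7*7) = U*x + (49/9 + 49) = U*x + 490/9 = 490/9 + U*x)
W(-324, 725)/(-838822) = (490/9 + 725*(-324))/(-838822) = (490/9 - 234900)*(-1/838822) = -2113610/9*(-1/838822) = 1056805/3774699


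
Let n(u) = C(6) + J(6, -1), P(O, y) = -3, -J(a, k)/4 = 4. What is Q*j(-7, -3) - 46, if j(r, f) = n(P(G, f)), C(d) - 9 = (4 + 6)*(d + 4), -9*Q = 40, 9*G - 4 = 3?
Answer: -1378/3 ≈ -459.33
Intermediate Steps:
G = 7/9 (G = 4/9 + (⅑)*3 = 4/9 + ⅓ = 7/9 ≈ 0.77778)
J(a, k) = -16 (J(a, k) = -4*4 = -16)
Q = -40/9 (Q = -⅑*40 = -40/9 ≈ -4.4444)
C(d) = 49 + 10*d (C(d) = 9 + (4 + 6)*(d + 4) = 9 + 10*(4 + d) = 9 + (40 + 10*d) = 49 + 10*d)
n(u) = 93 (n(u) = (49 + 10*6) - 16 = (49 + 60) - 16 = 109 - 16 = 93)
j(r, f) = 93
Q*j(-7, -3) - 46 = -40/9*93 - 46 = -1240/3 - 46 = -1378/3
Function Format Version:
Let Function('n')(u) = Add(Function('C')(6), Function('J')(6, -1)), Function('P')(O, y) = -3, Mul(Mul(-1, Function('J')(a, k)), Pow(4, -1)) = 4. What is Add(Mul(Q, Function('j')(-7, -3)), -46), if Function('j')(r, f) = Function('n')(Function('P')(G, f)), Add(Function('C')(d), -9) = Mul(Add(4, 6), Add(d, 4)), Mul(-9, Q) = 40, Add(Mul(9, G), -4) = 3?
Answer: Rational(-1378, 3) ≈ -459.33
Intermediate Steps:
G = Rational(7, 9) (G = Add(Rational(4, 9), Mul(Rational(1, 9), 3)) = Add(Rational(4, 9), Rational(1, 3)) = Rational(7, 9) ≈ 0.77778)
Function('J')(a, k) = -16 (Function('J')(a, k) = Mul(-4, 4) = -16)
Q = Rational(-40, 9) (Q = Mul(Rational(-1, 9), 40) = Rational(-40, 9) ≈ -4.4444)
Function('C')(d) = Add(49, Mul(10, d)) (Function('C')(d) = Add(9, Mul(Add(4, 6), Add(d, 4))) = Add(9, Mul(10, Add(4, d))) = Add(9, Add(40, Mul(10, d))) = Add(49, Mul(10, d)))
Function('n')(u) = 93 (Function('n')(u) = Add(Add(49, Mul(10, 6)), -16) = Add(Add(49, 60), -16) = Add(109, -16) = 93)
Function('j')(r, f) = 93
Add(Mul(Q, Function('j')(-7, -3)), -46) = Add(Mul(Rational(-40, 9), 93), -46) = Add(Rational(-1240, 3), -46) = Rational(-1378, 3)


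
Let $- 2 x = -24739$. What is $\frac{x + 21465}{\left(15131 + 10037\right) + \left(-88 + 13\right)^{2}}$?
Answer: $\frac{9667}{8798} \approx 1.0988$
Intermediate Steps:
$x = \frac{24739}{2}$ ($x = \left(- \frac{1}{2}\right) \left(-24739\right) = \frac{24739}{2} \approx 12370.0$)
$\frac{x + 21465}{\left(15131 + 10037\right) + \left(-88 + 13\right)^{2}} = \frac{\frac{24739}{2} + 21465}{\left(15131 + 10037\right) + \left(-88 + 13\right)^{2}} = \frac{67669}{2 \left(25168 + \left(-75\right)^{2}\right)} = \frac{67669}{2 \left(25168 + 5625\right)} = \frac{67669}{2 \cdot 30793} = \frac{67669}{2} \cdot \frac{1}{30793} = \frac{9667}{8798}$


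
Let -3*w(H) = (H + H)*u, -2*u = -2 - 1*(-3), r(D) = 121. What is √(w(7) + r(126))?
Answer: √1110/3 ≈ 11.106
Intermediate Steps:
u = -½ (u = -(-2 - 1*(-3))/2 = -(-2 + 3)/2 = -½*1 = -½ ≈ -0.50000)
w(H) = H/3 (w(H) = -(H + H)*(-1)/(3*2) = -2*H*(-1)/(3*2) = -(-1)*H/3 = H/3)
√(w(7) + r(126)) = √((⅓)*7 + 121) = √(7/3 + 121) = √(370/3) = √1110/3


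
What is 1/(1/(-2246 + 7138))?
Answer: 4892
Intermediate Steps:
1/(1/(-2246 + 7138)) = 1/(1/4892) = 4892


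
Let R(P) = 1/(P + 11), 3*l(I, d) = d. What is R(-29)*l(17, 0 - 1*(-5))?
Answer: -5/54 ≈ -0.092593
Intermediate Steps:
l(I, d) = d/3
R(P) = 1/(11 + P)
R(-29)*l(17, 0 - 1*(-5)) = ((0 - 1*(-5))/3)/(11 - 29) = ((0 + 5)/3)/(-18) = -5/54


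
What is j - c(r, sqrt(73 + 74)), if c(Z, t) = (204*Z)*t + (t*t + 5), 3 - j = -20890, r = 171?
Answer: 20741 - 244188*sqrt(3) ≈ -4.0221e+5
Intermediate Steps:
j = 20893 (j = 3 - 1*(-20890) = 3 + 20890 = 20893)
c(Z, t) = 5 + t**2 + 204*Z*t (c(Z, t) = 204*Z*t + (t**2 + 5) = 204*Z*t + (5 + t**2) = 5 + t**2 + 204*Z*t)
j - c(r, sqrt(73 + 74)) = 20893 - (5 + (sqrt(73 + 74))**2 + 204*171*sqrt(73 + 74)) = 20893 - (5 + (sqrt(147))**2 + 204*171*sqrt(147)) = 20893 - (5 + (7*sqrt(3))**2 + 204*171*(7*sqrt(3))) = 20893 - (5 + 147 + 244188*sqrt(3)) = 20893 - (152 + 244188*sqrt(3)) = 20893 + (-152 - 244188*sqrt(3)) = 20741 - 244188*sqrt(3)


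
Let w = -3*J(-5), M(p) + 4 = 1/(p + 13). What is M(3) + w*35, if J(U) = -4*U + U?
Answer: -25263/16 ≈ -1578.9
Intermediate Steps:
M(p) = -4 + 1/(13 + p) (M(p) = -4 + 1/(p + 13) = -4 + 1/(13 + p))
J(U) = -3*U
w = -45 (w = -(-9)*(-5) = -3*15 = -45)
M(3) + w*35 = (-51 - 4*3)/(13 + 3) - 45*35 = (-51 - 12)/16 - 1575 = (1/16)*(-63) - 1575 = -63/16 - 1575 = -25263/16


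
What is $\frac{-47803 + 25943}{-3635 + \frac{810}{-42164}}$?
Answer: $\frac{92170504}{15326695} \approx 6.0137$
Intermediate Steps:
$\frac{-47803 + 25943}{-3635 + \frac{810}{-42164}} = - \frac{21860}{-3635 + 810 \left(- \frac{1}{42164}\right)} = - \frac{21860}{-3635 - \frac{405}{21082}} = - \frac{21860}{- \frac{76633475}{21082}} = \left(-21860\right) \left(- \frac{21082}{76633475}\right) = \frac{92170504}{15326695}$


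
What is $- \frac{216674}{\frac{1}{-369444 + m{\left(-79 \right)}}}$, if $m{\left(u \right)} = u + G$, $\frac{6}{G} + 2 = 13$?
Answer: $\frac{880724991478}{11} \approx 8.0066 \cdot 10^{10}$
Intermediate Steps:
$G = \frac{6}{11}$ ($G = \frac{6}{-2 + 13} = \frac{6}{11} \approx 0.54545$)
$m{\left(u \right)} = \frac{6}{11} + u$ ($m{\left(u \right)} = u + \frac{6}{11} = \frac{6}{11} + u$)
$- \frac{216674}{\frac{1}{-369444 + m{\left(-79 \right)}}} = - \frac{216674}{\frac{1}{-369444 + \left(\frac{6}{11} - 79\right)}} = - \frac{216674}{\frac{1}{-369444 - \frac{863}{11}}} = - \frac{216674}{\frac{1}{- \frac{4064747}{11}}} = - \frac{216674}{- \frac{11}{4064747}} = \left(-216674\right) \left(- \frac{4064747}{11}\right) = \frac{880724991478}{11}$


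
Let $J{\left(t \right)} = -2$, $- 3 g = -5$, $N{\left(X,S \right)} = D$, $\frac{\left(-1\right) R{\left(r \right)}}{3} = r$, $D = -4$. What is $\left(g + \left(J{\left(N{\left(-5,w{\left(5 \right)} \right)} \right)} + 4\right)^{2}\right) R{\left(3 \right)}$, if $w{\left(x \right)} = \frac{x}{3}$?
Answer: $-51$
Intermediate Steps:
$R{\left(r \right)} = - 3 r$
$w{\left(x \right)} = \frac{x}{3}$ ($w{\left(x \right)} = x \frac{1}{3} = \frac{x}{3}$)
$N{\left(X,S \right)} = -4$
$g = \frac{5}{3}$ ($g = \left(- \frac{1}{3}\right) \left(-5\right) = \frac{5}{3} \approx 1.6667$)
$\left(g + \left(J{\left(N{\left(-5,w{\left(5 \right)} \right)} \right)} + 4\right)^{2}\right) R{\left(3 \right)} = \left(\frac{5}{3} + \left(-2 + 4\right)^{2}\right) \left(\left(-3\right) 3\right) = \left(\frac{5}{3} + 2^{2}\right) \left(-9\right) = \left(\frac{5}{3} + 4\right) \left(-9\right) = \frac{17}{3} \left(-9\right) = -51$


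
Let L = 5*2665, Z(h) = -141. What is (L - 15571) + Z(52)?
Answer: -2387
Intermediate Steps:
L = 13325
(L - 15571) + Z(52) = (13325 - 15571) - 141 = -2246 - 141 = -2387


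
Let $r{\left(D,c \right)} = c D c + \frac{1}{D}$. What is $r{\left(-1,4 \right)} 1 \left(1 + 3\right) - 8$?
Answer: $-76$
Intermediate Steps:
$r{\left(D,c \right)} = \frac{1}{D} + D c^{2}$ ($r{\left(D,c \right)} = D c c + \frac{1}{D} = D c^{2} + \frac{1}{D} = \frac{1}{D} + D c^{2}$)
$r{\left(-1,4 \right)} 1 \left(1 + 3\right) - 8 = \left(\frac{1}{-1} - 4^{2}\right) 1 \left(1 + 3\right) - 8 = \left(-1 - 16\right) 1 \cdot 4 - 8 = \left(-1 - 16\right) 4 - 8 = \left(-17\right) 4 - 8 = -68 - 8 = -76$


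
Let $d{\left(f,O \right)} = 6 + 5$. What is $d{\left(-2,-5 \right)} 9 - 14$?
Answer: $85$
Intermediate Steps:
$d{\left(f,O \right)} = 11$
$d{\left(-2,-5 \right)} 9 - 14 = 11 \cdot 9 - 14 = 99 - 14 = 85$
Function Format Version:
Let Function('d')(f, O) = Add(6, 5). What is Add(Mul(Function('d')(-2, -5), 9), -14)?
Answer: 85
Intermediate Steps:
Function('d')(f, O) = 11
Add(Mul(Function('d')(-2, -5), 9), -14) = Add(Mul(11, 9), -14) = Add(99, -14) = 85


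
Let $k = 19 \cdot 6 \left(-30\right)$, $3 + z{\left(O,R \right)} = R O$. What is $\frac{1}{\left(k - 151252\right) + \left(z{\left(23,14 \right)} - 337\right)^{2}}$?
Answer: $- \frac{1}{154348} \approx -6.4789 \cdot 10^{-6}$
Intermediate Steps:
$z{\left(O,R \right)} = -3 + O R$ ($z{\left(O,R \right)} = -3 + R O = -3 + O R$)
$k = -3420$ ($k = 114 \left(-30\right) = -3420$)
$\frac{1}{\left(k - 151252\right) + \left(z{\left(23,14 \right)} - 337\right)^{2}} = \frac{1}{\left(-3420 - 151252\right) + \left(\left(-3 + 23 \cdot 14\right) - 337\right)^{2}} = \frac{1}{\left(-3420 - 151252\right) + \left(\left(-3 + 322\right) - 337\right)^{2}} = \frac{1}{-154672 + \left(319 - 337\right)^{2}} = \frac{1}{-154672 + \left(-18\right)^{2}} = \frac{1}{-154672 + 324} = \frac{1}{-154348} = - \frac{1}{154348}$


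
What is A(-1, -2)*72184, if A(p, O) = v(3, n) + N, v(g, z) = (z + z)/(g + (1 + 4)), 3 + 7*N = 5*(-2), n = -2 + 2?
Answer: -134056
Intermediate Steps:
n = 0
N = -13/7 (N = -3/7 + (5*(-2))/7 = -3/7 + (⅐)*(-10) = -3/7 - 10/7 = -13/7 ≈ -1.8571)
v(g, z) = 2*z/(5 + g) (v(g, z) = (2*z)/(g + 5) = (2*z)/(5 + g) = 2*z/(5 + g))
A(p, O) = -13/7 (A(p, O) = 2*0/(5 + 3) - 13/7 = 2*0/8 - 13/7 = 2*0*(⅛) - 13/7 = 0 - 13/7 = -13/7)
A(-1, -2)*72184 = -13/7*72184 = -134056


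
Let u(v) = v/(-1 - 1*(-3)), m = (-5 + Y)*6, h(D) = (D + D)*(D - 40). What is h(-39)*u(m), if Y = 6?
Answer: 18486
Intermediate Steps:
h(D) = 2*D*(-40 + D) (h(D) = (2*D)*(-40 + D) = 2*D*(-40 + D))
m = 6 (m = (-5 + 6)*6 = 1*6 = 6)
u(v) = v/2 (u(v) = v/(-1 + 3) = v/2)
h(-39)*u(m) = (2*(-39)*(-40 - 39))*((1/2)*6) = (2*(-39)*(-79))*3 = 6162*3 = 18486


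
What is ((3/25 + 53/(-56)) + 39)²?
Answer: 2856154249/1960000 ≈ 1457.2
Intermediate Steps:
((3/25 + 53/(-56)) + 39)² = ((3*(1/25) + 53*(-1/56)) + 39)² = ((3/25 - 53/56) + 39)² = (-1157/1400 + 39)² = (53443/1400)² = 2856154249/1960000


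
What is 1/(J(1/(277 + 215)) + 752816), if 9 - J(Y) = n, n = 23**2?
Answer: 1/752296 ≈ 1.3293e-6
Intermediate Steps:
n = 529
J(Y) = -520 (J(Y) = 9 - 1*529 = 9 - 529 = -520)
1/(J(1/(277 + 215)) + 752816) = 1/(-520 + 752816) = 1/752296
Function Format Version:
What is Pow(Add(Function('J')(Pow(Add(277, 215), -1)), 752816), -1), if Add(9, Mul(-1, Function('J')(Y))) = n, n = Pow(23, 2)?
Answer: Rational(1, 752296) ≈ 1.3293e-6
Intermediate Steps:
n = 529
Function('J')(Y) = -520 (Function('J')(Y) = Add(9, Mul(-1, 529)) = Add(9, -529) = -520)
Pow(Add(Function('J')(Pow(Add(277, 215), -1)), 752816), -1) = Pow(Add(-520, 752816), -1) = Pow(752296, -1) = Rational(1, 752296)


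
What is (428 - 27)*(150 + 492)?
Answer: 257442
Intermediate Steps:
(428 - 27)*(150 + 492) = 401*642 = 257442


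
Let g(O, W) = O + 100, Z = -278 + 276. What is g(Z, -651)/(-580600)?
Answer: -49/290300 ≈ -0.00016879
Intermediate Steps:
Z = -2
g(O, W) = 100 + O
g(Z, -651)/(-580600) = (100 - 2)/(-580600) = 98*(-1/580600) = -49/290300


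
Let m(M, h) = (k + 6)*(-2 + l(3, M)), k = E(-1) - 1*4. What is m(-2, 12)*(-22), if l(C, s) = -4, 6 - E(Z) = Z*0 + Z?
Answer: 1188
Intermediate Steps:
E(Z) = 6 - Z (E(Z) = 6 - (Z*0 + Z) = 6 - (0 + Z) = 6 - Z)
k = 3 (k = (6 - 1*(-1)) - 1*4 = (6 + 1) - 4 = 7 - 4 = 3)
m(M, h) = -54 (m(M, h) = (3 + 6)*(-2 - 4) = 9*(-6) = -54)
m(-2, 12)*(-22) = -54*(-22) = 1188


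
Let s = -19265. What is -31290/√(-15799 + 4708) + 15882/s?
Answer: -15882/19265 + 10430*I*√11091/3697 ≈ -0.8244 + 297.11*I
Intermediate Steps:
-31290/√(-15799 + 4708) + 15882/s = -31290/√(-15799 + 4708) + 15882/(-19265) = -31290*(-I*√11091/11091) + 15882*(-1/19265) = -31290*(-I*√11091/11091) - 15882/19265 = -(-10430)*I*√11091/3697 - 15882/19265 = 10430*I*√11091/3697 - 15882/19265 = -15882/19265 + 10430*I*√11091/3697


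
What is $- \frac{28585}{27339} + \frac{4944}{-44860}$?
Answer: $- \frac{354371779}{306606885} \approx -1.1558$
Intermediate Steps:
$- \frac{28585}{27339} + \frac{4944}{-44860} = \left(-28585\right) \frac{1}{27339} + 4944 \left(- \frac{1}{44860}\right) = - \frac{28585}{27339} - \frac{1236}{11215} = - \frac{354371779}{306606885}$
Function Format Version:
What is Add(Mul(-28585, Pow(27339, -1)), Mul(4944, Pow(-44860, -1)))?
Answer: Rational(-354371779, 306606885) ≈ -1.1558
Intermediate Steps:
Add(Mul(-28585, Pow(27339, -1)), Mul(4944, Pow(-44860, -1))) = Add(Mul(-28585, Rational(1, 27339)), Mul(4944, Rational(-1, 44860))) = Add(Rational(-28585, 27339), Rational(-1236, 11215)) = Rational(-354371779, 306606885)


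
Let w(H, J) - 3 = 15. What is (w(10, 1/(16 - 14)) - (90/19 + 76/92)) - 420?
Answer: -178105/437 ≈ -407.56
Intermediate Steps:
w(H, J) = 18 (w(H, J) = 3 + 15 = 18)
(w(10, 1/(16 - 14)) - (90/19 + 76/92)) - 420 = (18 - (90/19 + 76/92)) - 420 = (18 - (90*(1/19) + 76*(1/92))) - 420 = (18 - (90/19 + 19/23)) - 420 = (18 - 1*2431/437) - 420 = (18 - 2431/437) - 420 = 5435/437 - 420 = -178105/437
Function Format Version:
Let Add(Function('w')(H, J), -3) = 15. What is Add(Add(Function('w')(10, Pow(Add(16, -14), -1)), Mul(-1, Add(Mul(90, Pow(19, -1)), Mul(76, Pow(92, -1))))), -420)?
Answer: Rational(-178105, 437) ≈ -407.56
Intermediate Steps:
Function('w')(H, J) = 18 (Function('w')(H, J) = Add(3, 15) = 18)
Add(Add(Function('w')(10, Pow(Add(16, -14), -1)), Mul(-1, Add(Mul(90, Pow(19, -1)), Mul(76, Pow(92, -1))))), -420) = Add(Add(18, Mul(-1, Add(Mul(90, Pow(19, -1)), Mul(76, Pow(92, -1))))), -420) = Add(Add(18, Mul(-1, Add(Mul(90, Rational(1, 19)), Mul(76, Rational(1, 92))))), -420) = Add(Add(18, Mul(-1, Add(Rational(90, 19), Rational(19, 23)))), -420) = Add(Add(18, Mul(-1, Rational(2431, 437))), -420) = Add(Add(18, Rational(-2431, 437)), -420) = Add(Rational(5435, 437), -420) = Rational(-178105, 437)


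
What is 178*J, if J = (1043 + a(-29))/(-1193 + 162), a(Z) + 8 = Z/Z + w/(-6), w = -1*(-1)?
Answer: -553135/3093 ≈ -178.83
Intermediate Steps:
w = 1
a(Z) = -43/6 (a(Z) = -8 + (Z/Z + 1/(-6)) = -8 + (1 + 1*(-⅙)) = -8 + (1 - ⅙) = -8 + ⅚ = -43/6)
J = -6215/6186 (J = (1043 - 43/6)/(-1193 + 162) = (6215/6)/(-1031) = (6215/6)*(-1/1031) = -6215/6186 ≈ -1.0047)
178*J = 178*(-6215/6186) = -553135/3093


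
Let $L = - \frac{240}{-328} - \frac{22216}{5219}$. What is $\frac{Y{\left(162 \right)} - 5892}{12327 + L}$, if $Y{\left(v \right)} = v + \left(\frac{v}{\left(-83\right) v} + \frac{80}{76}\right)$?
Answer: $- \frac{1933208040051}{4158493563719} \approx -0.46488$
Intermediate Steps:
$Y{\left(v \right)} = \frac{1641}{1577} + v$ ($Y{\left(v \right)} = v + \left(v \left(- \frac{1}{83 v}\right) + 80 \cdot \frac{1}{76}\right) = v + \left(- \frac{1}{83} + \frac{20}{19}\right) = v + \frac{1641}{1577} = \frac{1641}{1577} + v$)
$L = - \frac{754286}{213979}$ ($L = \left(-240\right) \left(- \frac{1}{328}\right) - \frac{22216}{5219} = \frac{30}{41} - \frac{22216}{5219} = - \frac{754286}{213979} \approx -3.525$)
$\frac{Y{\left(162 \right)} - 5892}{12327 + L} = \frac{\left(\frac{1641}{1577} + 162\right) - 5892}{12327 - \frac{754286}{213979}} = \frac{\frac{257115}{1577} - 5892}{\frac{2636964847}{213979}} = \left(- \frac{9034569}{1577}\right) \frac{213979}{2636964847} = - \frac{1933208040051}{4158493563719}$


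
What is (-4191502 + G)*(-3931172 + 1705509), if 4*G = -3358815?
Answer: 44791073932649/4 ≈ 1.1198e+13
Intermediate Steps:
G = -3358815/4 (G = (1/4)*(-3358815) = -3358815/4 ≈ -8.3970e+5)
(-4191502 + G)*(-3931172 + 1705509) = (-4191502 - 3358815/4)*(-3931172 + 1705509) = -20124823/4*(-2225663) = 44791073932649/4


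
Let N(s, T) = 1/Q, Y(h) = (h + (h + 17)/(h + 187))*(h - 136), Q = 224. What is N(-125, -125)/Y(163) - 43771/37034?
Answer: -108216526471/91560491424 ≈ -1.1819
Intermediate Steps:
Y(h) = (-136 + h)*(h + (17 + h)/(187 + h)) (Y(h) = (h + (17 + h)/(187 + h))*(-136 + h) = (-136 + h)*(h + (17 + h)/(187 + h)))
N(s, T) = 1/224
N(-125, -125)/Y(163) - 43771/37034 = 1/(224*(((-2312 + 163**3 - 25551*163 + 52*163**2)/(187 + 163)))) - 43771/37034 = 1/(224*(((-2312 + 4330747 - 4164813 + 52*26569)/350))) - 43771*1/37034 = 1/(224*(((-2312 + 4330747 - 4164813 + 1381588)/350))) - 43771/37034 = 1/(224*(((1/350)*1545210))) - 43771/37034 = 1/(224*(154521/35)) - 43771/37034 = (1/224)*(35/154521) - 43771/37034 = 5/4944672 - 43771/37034 = -108216526471/91560491424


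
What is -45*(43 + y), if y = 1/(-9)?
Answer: -1930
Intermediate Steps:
y = -⅑ ≈ -0.11111
-45*(43 + y) = -45*(43 - ⅑) = -45*386/9 = -1930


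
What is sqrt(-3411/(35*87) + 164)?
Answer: sqrt(167802845)/1015 ≈ 12.762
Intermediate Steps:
sqrt(-3411/(35*87) + 164) = sqrt(-3411/3045 + 164) = sqrt(-3411*1/3045 + 164) = sqrt(-1137/1015 + 164) = sqrt(165323/1015) = sqrt(167802845)/1015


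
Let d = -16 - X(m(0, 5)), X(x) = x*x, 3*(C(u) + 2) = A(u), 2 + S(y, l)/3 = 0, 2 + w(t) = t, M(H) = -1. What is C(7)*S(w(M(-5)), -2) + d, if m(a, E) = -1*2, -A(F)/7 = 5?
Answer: 62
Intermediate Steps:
A(F) = -35 (A(F) = -7*5 = -35)
w(t) = -2 + t
S(y, l) = -6 (S(y, l) = -6 + 3*0 = -6 + 0 = -6)
C(u) = -41/3 (C(u) = -2 + (1/3)*(-35) = -2 - 35/3 = -41/3)
m(a, E) = -2
X(x) = x**2
d = -20 (d = -16 - 1*(-2)**2 = -16 - 1*4 = -16 - 4 = -20)
C(7)*S(w(M(-5)), -2) + d = -41/3*(-6) - 20 = 82 - 20 = 62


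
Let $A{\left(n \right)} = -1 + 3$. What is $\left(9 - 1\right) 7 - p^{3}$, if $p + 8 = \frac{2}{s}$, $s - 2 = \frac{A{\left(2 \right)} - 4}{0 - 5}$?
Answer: $\frac{91603}{216} \approx 424.09$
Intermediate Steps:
$A{\left(n \right)} = 2$
$s = \frac{12}{5}$ ($s = 2 + \frac{2 - 4}{0 - 5} = 2 - \frac{2}{-5} = 2 - - \frac{2}{5} = 2 + \frac{2}{5} = \frac{12}{5} \approx 2.4$)
$p = - \frac{43}{6}$ ($p = -8 + \frac{2}{\frac{12}{5}} = -8 + 2 \cdot \frac{5}{12} = -8 + \frac{5}{6} = - \frac{43}{6} \approx -7.1667$)
$\left(9 - 1\right) 7 - p^{3} = \left(9 - 1\right) 7 - \left(- \frac{43}{6}\right)^{3} = 8 \cdot 7 - - \frac{79507}{216} = 56 + \frac{79507}{216} = \frac{91603}{216}$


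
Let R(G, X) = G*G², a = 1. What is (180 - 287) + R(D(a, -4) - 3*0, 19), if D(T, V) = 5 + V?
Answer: -106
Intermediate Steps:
R(G, X) = G³
(180 - 287) + R(D(a, -4) - 3*0, 19) = (180 - 287) + ((5 - 4) - 3*0)³ = -107 + (1 + 0)³ = -107 + 1³ = -107 + 1 = -106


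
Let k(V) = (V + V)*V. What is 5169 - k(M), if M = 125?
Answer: -26081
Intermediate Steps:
k(V) = 2*V² (k(V) = (2*V)*V = 2*V²)
5169 - k(M) = 5169 - 2*125² = 5169 - 2*15625 = 5169 - 1*31250 = 5169 - 31250 = -26081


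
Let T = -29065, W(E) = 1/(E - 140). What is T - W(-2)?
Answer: -4127229/142 ≈ -29065.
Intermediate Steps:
W(E) = 1/(-140 + E)
T - W(-2) = -29065 - 1/(-140 - 2) = -29065 - 1/(-142) = -29065 - 1*(-1/142) = -29065 + 1/142 = -4127229/142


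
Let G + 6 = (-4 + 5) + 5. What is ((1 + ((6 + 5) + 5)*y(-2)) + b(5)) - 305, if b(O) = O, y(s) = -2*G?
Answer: -299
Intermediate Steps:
G = 0 (G = -6 + ((-4 + 5) + 5) = -6 + (1 + 5) = -6 + 6 = 0)
y(s) = 0 (y(s) = -2*0 = 0)
((1 + ((6 + 5) + 5)*y(-2)) + b(5)) - 305 = ((1 + ((6 + 5) + 5)*0) + 5) - 305 = ((1 + (11 + 5)*0) + 5) - 305 = ((1 + 16*0) + 5) - 305 = ((1 + 0) + 5) - 305 = (1 + 5) - 305 = 6 - 305 = -299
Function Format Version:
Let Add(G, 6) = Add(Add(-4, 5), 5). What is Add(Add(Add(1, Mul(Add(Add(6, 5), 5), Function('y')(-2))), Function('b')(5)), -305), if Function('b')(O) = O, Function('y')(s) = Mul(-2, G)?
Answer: -299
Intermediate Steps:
G = 0 (G = Add(-6, Add(Add(-4, 5), 5)) = Add(-6, Add(1, 5)) = Add(-6, 6) = 0)
Function('y')(s) = 0 (Function('y')(s) = Mul(-2, 0) = 0)
Add(Add(Add(1, Mul(Add(Add(6, 5), 5), Function('y')(-2))), Function('b')(5)), -305) = Add(Add(Add(1, Mul(Add(Add(6, 5), 5), 0)), 5), -305) = Add(Add(Add(1, Mul(Add(11, 5), 0)), 5), -305) = Add(Add(Add(1, Mul(16, 0)), 5), -305) = Add(Add(Add(1, 0), 5), -305) = Add(Add(1, 5), -305) = Add(6, -305) = -299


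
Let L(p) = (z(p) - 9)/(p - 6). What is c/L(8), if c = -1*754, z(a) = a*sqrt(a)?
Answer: 1508/(9 - 16*sqrt(2)) ≈ -110.66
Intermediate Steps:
z(a) = a**(3/2)
L(p) = (-9 + p**(3/2))/(-6 + p) (L(p) = (p**(3/2) - 9)/(p - 6) = (-9 + p**(3/2))/(-6 + p))
c = -754
c/L(8) = -754*(-6 + 8)/(-9 + 8**(3/2)) = -754*2/(-9 + 16*sqrt(2)) = -754/(-9/2 + 8*sqrt(2))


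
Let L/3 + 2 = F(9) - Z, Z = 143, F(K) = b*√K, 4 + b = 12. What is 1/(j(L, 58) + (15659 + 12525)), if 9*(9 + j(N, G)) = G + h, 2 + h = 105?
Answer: 9/253736 ≈ 3.5470e-5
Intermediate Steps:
b = 8 (b = -4 + 12 = 8)
h = 103 (h = -2 + 105 = 103)
F(K) = 8*√K
L = -363 (L = -6 + 3*(8*√9 - 1*143) = -6 + 3*(8*3 - 143) = -6 + 3*(24 - 143) = -6 + 3*(-119) = -6 - 357 = -363)
j(N, G) = 22/9 + G/9 (j(N, G) = -9 + (G + 103)/9 = -9 + (103 + G)/9 = -9 + (103/9 + G/9) = 22/9 + G/9)
1/(j(L, 58) + (15659 + 12525)) = 1/((22/9 + (⅑)*58) + (15659 + 12525)) = 1/((22/9 + 58/9) + 28184) = 1/(80/9 + 28184) = 1/(253736/9) = 9/253736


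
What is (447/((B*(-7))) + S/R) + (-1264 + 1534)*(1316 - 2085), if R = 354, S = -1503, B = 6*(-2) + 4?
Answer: -685997175/3304 ≈ -2.0763e+5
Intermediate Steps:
B = -8 (B = -12 + 4 = -8)
(447/((B*(-7))) + S/R) + (-1264 + 1534)*(1316 - 2085) = (447/((-8*(-7))) - 1503/354) + (-1264 + 1534)*(1316 - 2085) = (447/56 - 1503*1/354) + 270*(-769) = (447*(1/56) - 501/118) - 207630 = (447/56 - 501/118) - 207630 = 12345/3304 - 207630 = -685997175/3304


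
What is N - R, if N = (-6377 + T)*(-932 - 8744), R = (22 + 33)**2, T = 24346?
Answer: -173871069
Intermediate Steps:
R = 3025 (R = 55**2 = 3025)
N = -173868044 (N = (-6377 + 24346)*(-932 - 8744) = 17969*(-9676) = -173868044)
N - R = -173868044 - 1*3025 = -173868044 - 3025 = -173871069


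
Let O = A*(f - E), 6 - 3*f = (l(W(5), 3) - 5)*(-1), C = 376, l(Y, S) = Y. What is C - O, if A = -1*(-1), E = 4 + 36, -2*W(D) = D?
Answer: 833/2 ≈ 416.50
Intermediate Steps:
W(D) = -D/2
f = -½ (f = 2 - (-½*5 - 5)*(-1)/3 = 2 - (-5/2 - 5)*(-1)/3 = 2 - (-5)*(-1)/2 = 2 - ⅓*15/2 = 2 - 5/2 = -½ ≈ -0.50000)
E = 40
A = 1
O = -81/2 (O = 1*(-½ - 1*40) = 1*(-½ - 40) = 1*(-81/2) = -81/2 ≈ -40.500)
C - O = 376 - 1*(-81/2) = 376 + 81/2 = 833/2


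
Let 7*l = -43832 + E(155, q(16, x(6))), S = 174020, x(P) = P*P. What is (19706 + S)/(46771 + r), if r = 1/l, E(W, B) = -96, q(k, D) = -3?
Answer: 8509995728/2054556481 ≈ 4.1420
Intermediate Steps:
x(P) = P**2
l = -43928/7 (l = (-43832 - 96)/7 = (1/7)*(-43928) = -43928/7 ≈ -6275.4)
r = -7/43928 (r = 1/(-43928/7) = -7/43928 ≈ -0.00015935)
(19706 + S)/(46771 + r) = (19706 + 174020)/(46771 - 7/43928) = 193726/(2054556481/43928) = 193726*(43928/2054556481) = 8509995728/2054556481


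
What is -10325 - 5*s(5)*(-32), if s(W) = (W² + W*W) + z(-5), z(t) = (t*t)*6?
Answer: 21675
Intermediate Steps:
z(t) = 6*t² (z(t) = t²*6 = 6*t²)
s(W) = 150 + 2*W² (s(W) = (W² + W*W) + 6*(-5)² = (W² + W²) + 6*25 = 2*W² + 150 = 150 + 2*W²)
-10325 - 5*s(5)*(-32) = -10325 - 5*(150 + 2*5²)*(-32) = -10325 - 5*(150 + 2*25)*(-32) = -10325 - 5*(150 + 50)*(-32) = -10325 - 5*200*(-32) = -10325 - 1000*(-32) = -10325 - 1*(-32000) = -10325 + 32000 = 21675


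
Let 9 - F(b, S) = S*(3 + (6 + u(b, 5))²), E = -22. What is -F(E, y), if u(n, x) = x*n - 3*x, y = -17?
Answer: -240797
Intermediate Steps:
u(n, x) = -3*x + n*x (u(n, x) = n*x - 3*x = -3*x + n*x)
F(b, S) = 9 - S*(3 + (-9 + 5*b)²) (F(b, S) = 9 - S*(3 + (6 + 5*(-3 + b))²) = 9 - S*(3 + (6 + (-15 + 5*b))²) = 9 - S*(3 + (-9 + 5*b)²))
-F(E, y) = -(9 - 3*(-17) - 1*(-17)*(-9 + 5*(-22))²) = -(9 + 51 - 1*(-17)*(-9 - 110)²) = -(9 + 51 - 1*(-17)*(-119)²) = -(9 + 51 - 1*(-17)*14161) = -(9 + 51 + 240737) = -1*240797 = -240797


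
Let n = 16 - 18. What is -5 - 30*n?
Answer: 55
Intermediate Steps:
n = -2
-5 - 30*n = -5 - 30*(-2) = -5 + 60 = 55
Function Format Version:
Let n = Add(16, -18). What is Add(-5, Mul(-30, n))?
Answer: 55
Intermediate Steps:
n = -2
Add(-5, Mul(-30, n)) = Add(-5, Mul(-30, -2)) = Add(-5, 60) = 55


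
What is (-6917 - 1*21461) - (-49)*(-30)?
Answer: -29848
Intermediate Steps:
(-6917 - 1*21461) - (-49)*(-30) = (-6917 - 21461) - 1*1470 = -28378 - 1470 = -29848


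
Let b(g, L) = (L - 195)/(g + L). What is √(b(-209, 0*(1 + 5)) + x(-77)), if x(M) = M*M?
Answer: 2*√64756351/209 ≈ 77.006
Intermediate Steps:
b(g, L) = (-195 + L)/(L + g)
x(M) = M²
√(b(-209, 0*(1 + 5)) + x(-77)) = √((-195 + 0*(1 + 5))/(0*(1 + 5) - 209) + (-77)²) = √((-195 + 0*6)/(0*6 - 209) + 5929) = √((-195 + 0)/(0 - 209) + 5929) = √(-195/(-209) + 5929) = √(-1/209*(-195) + 5929) = √(195/209 + 5929) = √(1239356/209) = 2*√64756351/209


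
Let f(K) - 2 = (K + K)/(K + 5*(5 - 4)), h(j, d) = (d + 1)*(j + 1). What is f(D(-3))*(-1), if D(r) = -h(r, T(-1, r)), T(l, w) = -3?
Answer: 6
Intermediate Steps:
h(j, d) = (1 + d)*(1 + j)
D(r) = 2 + 2*r (D(r) = -(1 - 3 + r - 3*r) = -(-2 - 2*r) = 2 + 2*r)
f(K) = 2 + 2*K/(5 + K) (f(K) = 2 + (K + K)/(K + 5*(5 - 4)) = 2 + (2*K)/(K + 5*1) = 2 + (2*K)/(K + 5) = 2 + (2*K)/(5 + K) = 2 + 2*K/(5 + K))
f(D(-3))*(-1) = (2*(5 + 2*(2 + 2*(-3)))/(5 + (2 + 2*(-3))))*(-1) = (2*(5 + 2*(2 - 6))/(5 + (2 - 6)))*(-1) = (2*(5 + 2*(-4))/(5 - 4))*(-1) = (2*(5 - 8)/1)*(-1) = (2*1*(-3))*(-1) = -6*(-1) = 6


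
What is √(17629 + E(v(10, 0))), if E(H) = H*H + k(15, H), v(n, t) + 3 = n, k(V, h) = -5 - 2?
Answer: √17671 ≈ 132.93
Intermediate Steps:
k(V, h) = -7
v(n, t) = -3 + n
E(H) = -7 + H² (E(H) = H*H - 7 = H² - 7 = -7 + H²)
√(17629 + E(v(10, 0))) = √(17629 + (-7 + (-3 + 10)²)) = √(17629 + (-7 + 7²)) = √(17629 + (-7 + 49)) = √(17629 + 42) = √17671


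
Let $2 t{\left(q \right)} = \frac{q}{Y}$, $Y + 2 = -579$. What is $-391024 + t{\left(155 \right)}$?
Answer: $- \frac{454370043}{1162} \approx -3.9102 \cdot 10^{5}$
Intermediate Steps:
$Y = -581$ ($Y = -2 - 579 = -581$)
$t{\left(q \right)} = - \frac{q}{1162}$ ($t{\left(q \right)} = \frac{q \frac{1}{-581}}{2} = \frac{q \left(- \frac{1}{581}\right)}{2} = \frac{\left(- \frac{1}{581}\right) q}{2} = - \frac{q}{1162}$)
$-391024 + t{\left(155 \right)} = -391024 - \frac{155}{1162} = - \frac{454370043}{1162}$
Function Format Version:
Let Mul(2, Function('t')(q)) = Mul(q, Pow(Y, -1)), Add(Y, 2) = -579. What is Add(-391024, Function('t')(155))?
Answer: Rational(-454370043, 1162) ≈ -3.9102e+5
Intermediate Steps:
Y = -581 (Y = Add(-2, -579) = -581)
Function('t')(q) = Mul(Rational(-1, 1162), q) (Function('t')(q) = Mul(Rational(1, 2), Mul(q, Pow(-581, -1))) = Mul(Rational(1, 2), Mul(q, Rational(-1, 581))) = Mul(Rational(1, 2), Mul(Rational(-1, 581), q)) = Mul(Rational(-1, 1162), q))
Add(-391024, Function('t')(155)) = Add(-391024, Mul(Rational(-1, 1162), 155)) = Add(-391024, Rational(-155, 1162)) = Rational(-454370043, 1162)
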